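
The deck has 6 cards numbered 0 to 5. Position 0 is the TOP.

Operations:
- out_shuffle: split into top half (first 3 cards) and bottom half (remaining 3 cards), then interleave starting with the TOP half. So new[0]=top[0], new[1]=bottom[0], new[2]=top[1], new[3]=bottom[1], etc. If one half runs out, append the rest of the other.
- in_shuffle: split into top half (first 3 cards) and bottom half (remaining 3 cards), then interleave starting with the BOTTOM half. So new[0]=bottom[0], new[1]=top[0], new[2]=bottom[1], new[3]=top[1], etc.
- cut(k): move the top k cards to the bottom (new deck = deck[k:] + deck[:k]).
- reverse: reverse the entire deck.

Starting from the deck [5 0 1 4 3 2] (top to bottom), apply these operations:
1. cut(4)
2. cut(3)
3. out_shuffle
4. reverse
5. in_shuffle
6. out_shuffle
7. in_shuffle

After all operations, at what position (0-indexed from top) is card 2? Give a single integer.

Answer: 4

Derivation:
After op 1 (cut(4)): [3 2 5 0 1 4]
After op 2 (cut(3)): [0 1 4 3 2 5]
After op 3 (out_shuffle): [0 3 1 2 4 5]
After op 4 (reverse): [5 4 2 1 3 0]
After op 5 (in_shuffle): [1 5 3 4 0 2]
After op 6 (out_shuffle): [1 4 5 0 3 2]
After op 7 (in_shuffle): [0 1 3 4 2 5]
Card 2 is at position 4.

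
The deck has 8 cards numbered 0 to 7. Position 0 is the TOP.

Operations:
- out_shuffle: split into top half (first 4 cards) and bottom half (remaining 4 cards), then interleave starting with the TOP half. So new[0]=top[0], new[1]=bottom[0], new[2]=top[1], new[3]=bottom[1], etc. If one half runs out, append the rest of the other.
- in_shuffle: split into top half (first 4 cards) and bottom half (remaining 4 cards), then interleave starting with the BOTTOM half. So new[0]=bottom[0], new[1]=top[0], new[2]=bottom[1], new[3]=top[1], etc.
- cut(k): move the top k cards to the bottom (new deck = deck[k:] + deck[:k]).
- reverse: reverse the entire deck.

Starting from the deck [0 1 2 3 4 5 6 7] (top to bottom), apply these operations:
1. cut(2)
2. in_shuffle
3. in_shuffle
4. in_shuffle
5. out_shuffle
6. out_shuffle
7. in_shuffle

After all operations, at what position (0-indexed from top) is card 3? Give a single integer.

Answer: 7

Derivation:
After op 1 (cut(2)): [2 3 4 5 6 7 0 1]
After op 2 (in_shuffle): [6 2 7 3 0 4 1 5]
After op 3 (in_shuffle): [0 6 4 2 1 7 5 3]
After op 4 (in_shuffle): [1 0 7 6 5 4 3 2]
After op 5 (out_shuffle): [1 5 0 4 7 3 6 2]
After op 6 (out_shuffle): [1 7 5 3 0 6 4 2]
After op 7 (in_shuffle): [0 1 6 7 4 5 2 3]
Card 3 is at position 7.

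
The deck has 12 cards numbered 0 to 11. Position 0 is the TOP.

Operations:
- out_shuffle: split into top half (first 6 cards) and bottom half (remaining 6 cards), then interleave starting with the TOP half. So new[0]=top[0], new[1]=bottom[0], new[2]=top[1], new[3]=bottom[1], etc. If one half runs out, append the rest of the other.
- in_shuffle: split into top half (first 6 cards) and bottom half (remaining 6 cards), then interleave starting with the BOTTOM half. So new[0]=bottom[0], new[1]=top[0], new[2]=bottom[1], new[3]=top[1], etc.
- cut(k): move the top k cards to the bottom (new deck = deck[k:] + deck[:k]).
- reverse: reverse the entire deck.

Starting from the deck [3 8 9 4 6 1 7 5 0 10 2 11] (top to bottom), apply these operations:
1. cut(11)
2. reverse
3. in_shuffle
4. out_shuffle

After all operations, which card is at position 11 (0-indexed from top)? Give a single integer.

After op 1 (cut(11)): [11 3 8 9 4 6 1 7 5 0 10 2]
After op 2 (reverse): [2 10 0 5 7 1 6 4 9 8 3 11]
After op 3 (in_shuffle): [6 2 4 10 9 0 8 5 3 7 11 1]
After op 4 (out_shuffle): [6 8 2 5 4 3 10 7 9 11 0 1]
Position 11: card 1.

Answer: 1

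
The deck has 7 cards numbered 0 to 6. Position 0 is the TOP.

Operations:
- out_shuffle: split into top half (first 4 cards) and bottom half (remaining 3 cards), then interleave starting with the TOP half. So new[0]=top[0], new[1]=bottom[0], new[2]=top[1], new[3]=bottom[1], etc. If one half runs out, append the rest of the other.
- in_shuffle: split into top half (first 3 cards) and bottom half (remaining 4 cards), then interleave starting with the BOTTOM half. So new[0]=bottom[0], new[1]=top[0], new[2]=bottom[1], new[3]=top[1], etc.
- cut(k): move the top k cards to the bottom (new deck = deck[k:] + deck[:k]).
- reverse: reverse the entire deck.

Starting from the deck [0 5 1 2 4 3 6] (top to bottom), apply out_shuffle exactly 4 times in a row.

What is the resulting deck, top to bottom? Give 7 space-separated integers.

Answer: 0 4 5 3 1 6 2

Derivation:
After op 1 (out_shuffle): [0 4 5 3 1 6 2]
After op 2 (out_shuffle): [0 1 4 6 5 2 3]
After op 3 (out_shuffle): [0 5 1 2 4 3 6]
After op 4 (out_shuffle): [0 4 5 3 1 6 2]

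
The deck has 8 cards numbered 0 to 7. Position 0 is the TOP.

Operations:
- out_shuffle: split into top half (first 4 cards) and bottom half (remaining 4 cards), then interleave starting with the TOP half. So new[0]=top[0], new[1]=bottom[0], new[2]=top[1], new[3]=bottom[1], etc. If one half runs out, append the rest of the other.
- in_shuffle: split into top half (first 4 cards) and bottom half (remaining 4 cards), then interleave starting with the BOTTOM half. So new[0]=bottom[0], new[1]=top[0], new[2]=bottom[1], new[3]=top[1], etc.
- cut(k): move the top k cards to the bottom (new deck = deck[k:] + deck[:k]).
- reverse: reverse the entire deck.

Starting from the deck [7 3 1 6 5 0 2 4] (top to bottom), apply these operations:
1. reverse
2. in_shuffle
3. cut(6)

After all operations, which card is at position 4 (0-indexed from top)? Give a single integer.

After op 1 (reverse): [4 2 0 5 6 1 3 7]
After op 2 (in_shuffle): [6 4 1 2 3 0 7 5]
After op 3 (cut(6)): [7 5 6 4 1 2 3 0]
Position 4: card 1.

Answer: 1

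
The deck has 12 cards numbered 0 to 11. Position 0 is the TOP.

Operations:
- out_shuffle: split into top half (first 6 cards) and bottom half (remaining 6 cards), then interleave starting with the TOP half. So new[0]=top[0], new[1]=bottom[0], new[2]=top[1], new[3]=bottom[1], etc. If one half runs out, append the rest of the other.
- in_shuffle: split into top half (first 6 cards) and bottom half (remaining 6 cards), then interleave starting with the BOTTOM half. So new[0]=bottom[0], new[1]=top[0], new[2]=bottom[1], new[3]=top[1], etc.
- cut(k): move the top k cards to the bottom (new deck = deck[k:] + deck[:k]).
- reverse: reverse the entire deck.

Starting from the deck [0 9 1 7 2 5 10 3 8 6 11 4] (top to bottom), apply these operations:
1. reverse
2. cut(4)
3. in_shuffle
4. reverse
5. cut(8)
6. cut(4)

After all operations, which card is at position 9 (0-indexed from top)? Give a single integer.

After op 1 (reverse): [4 11 6 8 3 10 5 2 7 1 9 0]
After op 2 (cut(4)): [3 10 5 2 7 1 9 0 4 11 6 8]
After op 3 (in_shuffle): [9 3 0 10 4 5 11 2 6 7 8 1]
After op 4 (reverse): [1 8 7 6 2 11 5 4 10 0 3 9]
After op 5 (cut(8)): [10 0 3 9 1 8 7 6 2 11 5 4]
After op 6 (cut(4)): [1 8 7 6 2 11 5 4 10 0 3 9]
Position 9: card 0.

Answer: 0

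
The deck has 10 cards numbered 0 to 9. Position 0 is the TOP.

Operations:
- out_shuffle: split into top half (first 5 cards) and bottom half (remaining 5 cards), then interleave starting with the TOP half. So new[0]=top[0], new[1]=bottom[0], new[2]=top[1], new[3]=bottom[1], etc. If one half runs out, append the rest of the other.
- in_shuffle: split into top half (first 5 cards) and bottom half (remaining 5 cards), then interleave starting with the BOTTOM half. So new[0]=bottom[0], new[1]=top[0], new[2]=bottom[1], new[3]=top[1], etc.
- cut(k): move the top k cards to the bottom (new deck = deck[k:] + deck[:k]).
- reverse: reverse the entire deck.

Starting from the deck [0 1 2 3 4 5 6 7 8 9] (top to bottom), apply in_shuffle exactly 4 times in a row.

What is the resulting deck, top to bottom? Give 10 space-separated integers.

Answer: 8 6 4 2 0 9 7 5 3 1

Derivation:
After op 1 (in_shuffle): [5 0 6 1 7 2 8 3 9 4]
After op 2 (in_shuffle): [2 5 8 0 3 6 9 1 4 7]
After op 3 (in_shuffle): [6 2 9 5 1 8 4 0 7 3]
After op 4 (in_shuffle): [8 6 4 2 0 9 7 5 3 1]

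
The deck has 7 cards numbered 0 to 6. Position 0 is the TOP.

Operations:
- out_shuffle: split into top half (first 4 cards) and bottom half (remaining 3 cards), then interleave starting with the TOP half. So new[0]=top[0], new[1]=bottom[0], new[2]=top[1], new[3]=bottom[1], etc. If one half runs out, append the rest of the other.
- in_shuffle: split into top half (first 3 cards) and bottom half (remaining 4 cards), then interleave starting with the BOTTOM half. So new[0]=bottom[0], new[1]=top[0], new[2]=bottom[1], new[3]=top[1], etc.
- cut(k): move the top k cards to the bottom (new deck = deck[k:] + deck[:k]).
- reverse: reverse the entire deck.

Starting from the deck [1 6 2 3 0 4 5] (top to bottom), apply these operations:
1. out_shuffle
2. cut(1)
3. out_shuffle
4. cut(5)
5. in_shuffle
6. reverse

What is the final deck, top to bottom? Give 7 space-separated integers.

After op 1 (out_shuffle): [1 0 6 4 2 5 3]
After op 2 (cut(1)): [0 6 4 2 5 3 1]
After op 3 (out_shuffle): [0 5 6 3 4 1 2]
After op 4 (cut(5)): [1 2 0 5 6 3 4]
After op 5 (in_shuffle): [5 1 6 2 3 0 4]
After op 6 (reverse): [4 0 3 2 6 1 5]

Answer: 4 0 3 2 6 1 5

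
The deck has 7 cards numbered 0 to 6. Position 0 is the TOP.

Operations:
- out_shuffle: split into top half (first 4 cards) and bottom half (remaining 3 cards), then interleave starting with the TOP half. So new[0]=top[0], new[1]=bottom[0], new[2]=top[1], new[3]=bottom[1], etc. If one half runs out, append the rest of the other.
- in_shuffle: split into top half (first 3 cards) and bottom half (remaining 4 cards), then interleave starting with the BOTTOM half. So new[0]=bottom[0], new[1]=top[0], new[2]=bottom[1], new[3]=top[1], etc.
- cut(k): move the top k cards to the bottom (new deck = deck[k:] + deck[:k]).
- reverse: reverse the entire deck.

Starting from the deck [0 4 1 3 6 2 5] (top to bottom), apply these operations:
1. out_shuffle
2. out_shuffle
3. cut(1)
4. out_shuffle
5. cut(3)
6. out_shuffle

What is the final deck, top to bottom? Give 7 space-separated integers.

Answer: 2 1 5 3 0 6 4

Derivation:
After op 1 (out_shuffle): [0 6 4 2 1 5 3]
After op 2 (out_shuffle): [0 1 6 5 4 3 2]
After op 3 (cut(1)): [1 6 5 4 3 2 0]
After op 4 (out_shuffle): [1 3 6 2 5 0 4]
After op 5 (cut(3)): [2 5 0 4 1 3 6]
After op 6 (out_shuffle): [2 1 5 3 0 6 4]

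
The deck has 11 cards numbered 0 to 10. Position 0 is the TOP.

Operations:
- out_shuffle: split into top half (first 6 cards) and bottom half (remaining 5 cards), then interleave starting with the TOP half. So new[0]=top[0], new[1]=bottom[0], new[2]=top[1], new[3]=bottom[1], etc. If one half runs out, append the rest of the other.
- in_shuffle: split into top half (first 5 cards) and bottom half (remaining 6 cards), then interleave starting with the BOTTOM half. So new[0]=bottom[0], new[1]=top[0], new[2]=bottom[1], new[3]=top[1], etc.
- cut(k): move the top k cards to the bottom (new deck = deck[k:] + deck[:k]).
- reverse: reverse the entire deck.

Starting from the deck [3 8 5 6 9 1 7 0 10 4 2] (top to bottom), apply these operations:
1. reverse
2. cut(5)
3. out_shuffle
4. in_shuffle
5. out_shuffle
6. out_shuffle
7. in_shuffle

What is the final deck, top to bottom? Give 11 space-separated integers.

Answer: 0 10 4 2 3 8 5 6 9 1 7

Derivation:
After op 1 (reverse): [2 4 10 0 7 1 9 6 5 8 3]
After op 2 (cut(5)): [1 9 6 5 8 3 2 4 10 0 7]
After op 3 (out_shuffle): [1 2 9 4 6 10 5 0 8 7 3]
After op 4 (in_shuffle): [10 1 5 2 0 9 8 4 7 6 3]
After op 5 (out_shuffle): [10 8 1 4 5 7 2 6 0 3 9]
After op 6 (out_shuffle): [10 2 8 6 1 0 4 3 5 9 7]
After op 7 (in_shuffle): [0 10 4 2 3 8 5 6 9 1 7]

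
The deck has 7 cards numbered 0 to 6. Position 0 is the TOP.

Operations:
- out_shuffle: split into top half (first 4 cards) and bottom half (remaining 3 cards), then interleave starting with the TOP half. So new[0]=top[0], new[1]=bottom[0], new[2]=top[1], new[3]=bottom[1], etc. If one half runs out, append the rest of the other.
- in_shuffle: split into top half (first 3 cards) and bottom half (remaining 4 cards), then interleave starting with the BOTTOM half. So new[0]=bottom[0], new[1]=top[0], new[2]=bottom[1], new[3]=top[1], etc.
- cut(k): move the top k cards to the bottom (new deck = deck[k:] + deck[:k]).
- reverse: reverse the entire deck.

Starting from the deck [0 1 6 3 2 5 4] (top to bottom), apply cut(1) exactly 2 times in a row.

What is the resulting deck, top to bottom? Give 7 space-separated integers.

Answer: 6 3 2 5 4 0 1

Derivation:
After op 1 (cut(1)): [1 6 3 2 5 4 0]
After op 2 (cut(1)): [6 3 2 5 4 0 1]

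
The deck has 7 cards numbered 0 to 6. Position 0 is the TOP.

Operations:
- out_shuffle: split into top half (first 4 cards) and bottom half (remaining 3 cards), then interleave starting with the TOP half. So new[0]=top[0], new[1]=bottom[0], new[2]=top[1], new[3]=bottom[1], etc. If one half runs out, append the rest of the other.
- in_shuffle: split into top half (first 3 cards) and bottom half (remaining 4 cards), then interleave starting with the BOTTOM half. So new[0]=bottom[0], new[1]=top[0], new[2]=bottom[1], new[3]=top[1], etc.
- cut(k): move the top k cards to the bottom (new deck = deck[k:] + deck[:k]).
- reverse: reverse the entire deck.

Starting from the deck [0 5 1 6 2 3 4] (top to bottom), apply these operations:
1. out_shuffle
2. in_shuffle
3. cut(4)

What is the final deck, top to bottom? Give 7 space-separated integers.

Answer: 4 5 6 3 0 1 2

Derivation:
After op 1 (out_shuffle): [0 2 5 3 1 4 6]
After op 2 (in_shuffle): [3 0 1 2 4 5 6]
After op 3 (cut(4)): [4 5 6 3 0 1 2]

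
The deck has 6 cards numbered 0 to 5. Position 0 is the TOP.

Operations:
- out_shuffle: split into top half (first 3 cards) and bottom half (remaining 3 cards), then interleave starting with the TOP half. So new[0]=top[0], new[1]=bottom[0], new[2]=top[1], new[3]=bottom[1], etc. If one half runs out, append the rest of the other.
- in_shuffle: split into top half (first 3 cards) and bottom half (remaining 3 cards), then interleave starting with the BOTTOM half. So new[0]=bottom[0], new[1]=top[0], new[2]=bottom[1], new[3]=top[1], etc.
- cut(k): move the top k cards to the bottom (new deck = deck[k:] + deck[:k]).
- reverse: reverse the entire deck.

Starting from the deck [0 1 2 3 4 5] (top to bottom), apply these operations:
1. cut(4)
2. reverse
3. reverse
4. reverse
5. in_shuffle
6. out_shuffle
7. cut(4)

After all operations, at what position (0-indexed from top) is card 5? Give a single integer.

Answer: 0

Derivation:
After op 1 (cut(4)): [4 5 0 1 2 3]
After op 2 (reverse): [3 2 1 0 5 4]
After op 3 (reverse): [4 5 0 1 2 3]
After op 4 (reverse): [3 2 1 0 5 4]
After op 5 (in_shuffle): [0 3 5 2 4 1]
After op 6 (out_shuffle): [0 2 3 4 5 1]
After op 7 (cut(4)): [5 1 0 2 3 4]
Card 5 is at position 0.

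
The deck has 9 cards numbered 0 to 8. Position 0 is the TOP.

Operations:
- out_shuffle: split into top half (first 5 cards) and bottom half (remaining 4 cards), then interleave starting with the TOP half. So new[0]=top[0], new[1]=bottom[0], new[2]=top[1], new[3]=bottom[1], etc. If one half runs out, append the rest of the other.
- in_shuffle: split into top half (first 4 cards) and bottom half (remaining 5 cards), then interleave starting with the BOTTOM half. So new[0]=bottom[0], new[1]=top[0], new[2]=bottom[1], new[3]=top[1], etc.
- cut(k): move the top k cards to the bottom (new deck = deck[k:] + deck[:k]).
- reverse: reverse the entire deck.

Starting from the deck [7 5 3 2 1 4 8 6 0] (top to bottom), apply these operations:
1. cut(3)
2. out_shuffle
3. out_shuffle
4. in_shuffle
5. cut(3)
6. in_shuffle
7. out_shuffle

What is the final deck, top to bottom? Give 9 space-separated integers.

After op 1 (cut(3)): [2 1 4 8 6 0 7 5 3]
After op 2 (out_shuffle): [2 0 1 7 4 5 8 3 6]
After op 3 (out_shuffle): [2 5 0 8 1 3 7 6 4]
After op 4 (in_shuffle): [1 2 3 5 7 0 6 8 4]
After op 5 (cut(3)): [5 7 0 6 8 4 1 2 3]
After op 6 (in_shuffle): [8 5 4 7 1 0 2 6 3]
After op 7 (out_shuffle): [8 0 5 2 4 6 7 3 1]

Answer: 8 0 5 2 4 6 7 3 1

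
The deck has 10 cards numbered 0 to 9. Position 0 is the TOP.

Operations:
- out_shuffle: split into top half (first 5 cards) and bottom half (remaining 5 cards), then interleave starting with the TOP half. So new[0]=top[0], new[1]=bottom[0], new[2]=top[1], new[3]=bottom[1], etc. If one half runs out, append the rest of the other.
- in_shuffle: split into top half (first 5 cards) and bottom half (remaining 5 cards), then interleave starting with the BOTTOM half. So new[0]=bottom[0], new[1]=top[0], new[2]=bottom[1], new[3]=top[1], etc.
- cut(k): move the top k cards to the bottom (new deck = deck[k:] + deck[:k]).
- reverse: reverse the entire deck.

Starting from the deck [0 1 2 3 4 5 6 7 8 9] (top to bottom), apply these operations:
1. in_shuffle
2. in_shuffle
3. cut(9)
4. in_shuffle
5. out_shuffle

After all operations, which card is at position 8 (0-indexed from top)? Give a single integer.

Answer: 9

Derivation:
After op 1 (in_shuffle): [5 0 6 1 7 2 8 3 9 4]
After op 2 (in_shuffle): [2 5 8 0 3 6 9 1 4 7]
After op 3 (cut(9)): [7 2 5 8 0 3 6 9 1 4]
After op 4 (in_shuffle): [3 7 6 2 9 5 1 8 4 0]
After op 5 (out_shuffle): [3 5 7 1 6 8 2 4 9 0]
Position 8: card 9.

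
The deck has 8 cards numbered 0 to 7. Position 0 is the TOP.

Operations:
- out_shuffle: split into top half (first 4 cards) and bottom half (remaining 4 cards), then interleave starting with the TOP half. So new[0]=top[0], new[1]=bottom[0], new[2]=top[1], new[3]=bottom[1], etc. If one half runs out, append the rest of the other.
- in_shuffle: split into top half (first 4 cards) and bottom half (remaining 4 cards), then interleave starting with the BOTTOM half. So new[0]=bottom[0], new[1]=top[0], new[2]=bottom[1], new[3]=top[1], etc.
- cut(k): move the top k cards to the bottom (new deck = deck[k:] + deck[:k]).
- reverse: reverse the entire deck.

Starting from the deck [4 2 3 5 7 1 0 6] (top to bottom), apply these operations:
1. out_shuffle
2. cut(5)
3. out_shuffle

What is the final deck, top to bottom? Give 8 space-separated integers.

Answer: 0 7 5 2 6 1 4 3

Derivation:
After op 1 (out_shuffle): [4 7 2 1 3 0 5 6]
After op 2 (cut(5)): [0 5 6 4 7 2 1 3]
After op 3 (out_shuffle): [0 7 5 2 6 1 4 3]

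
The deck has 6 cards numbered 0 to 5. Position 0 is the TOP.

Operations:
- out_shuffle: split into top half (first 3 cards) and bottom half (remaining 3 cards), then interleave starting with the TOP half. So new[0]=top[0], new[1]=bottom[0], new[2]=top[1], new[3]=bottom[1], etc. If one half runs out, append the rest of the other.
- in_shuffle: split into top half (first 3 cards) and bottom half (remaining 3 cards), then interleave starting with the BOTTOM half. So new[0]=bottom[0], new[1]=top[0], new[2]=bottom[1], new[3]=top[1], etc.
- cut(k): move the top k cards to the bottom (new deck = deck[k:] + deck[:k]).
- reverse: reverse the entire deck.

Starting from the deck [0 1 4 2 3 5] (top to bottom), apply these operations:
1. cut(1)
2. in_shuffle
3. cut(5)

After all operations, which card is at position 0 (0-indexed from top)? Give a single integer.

After op 1 (cut(1)): [1 4 2 3 5 0]
After op 2 (in_shuffle): [3 1 5 4 0 2]
After op 3 (cut(5)): [2 3 1 5 4 0]
Position 0: card 2.

Answer: 2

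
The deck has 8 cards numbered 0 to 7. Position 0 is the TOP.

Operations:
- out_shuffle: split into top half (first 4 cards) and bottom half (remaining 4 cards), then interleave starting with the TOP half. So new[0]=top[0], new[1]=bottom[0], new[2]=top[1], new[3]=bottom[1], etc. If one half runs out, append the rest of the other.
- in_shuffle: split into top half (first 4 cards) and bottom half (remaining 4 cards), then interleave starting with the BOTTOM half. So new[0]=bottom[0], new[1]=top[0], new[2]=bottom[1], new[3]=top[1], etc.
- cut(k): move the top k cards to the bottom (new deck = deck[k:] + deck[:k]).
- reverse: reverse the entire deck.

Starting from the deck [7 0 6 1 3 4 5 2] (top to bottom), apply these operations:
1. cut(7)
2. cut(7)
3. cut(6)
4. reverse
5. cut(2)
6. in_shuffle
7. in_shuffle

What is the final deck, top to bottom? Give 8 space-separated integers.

After op 1 (cut(7)): [2 7 0 6 1 3 4 5]
After op 2 (cut(7)): [5 2 7 0 6 1 3 4]
After op 3 (cut(6)): [3 4 5 2 7 0 6 1]
After op 4 (reverse): [1 6 0 7 2 5 4 3]
After op 5 (cut(2)): [0 7 2 5 4 3 1 6]
After op 6 (in_shuffle): [4 0 3 7 1 2 6 5]
After op 7 (in_shuffle): [1 4 2 0 6 3 5 7]

Answer: 1 4 2 0 6 3 5 7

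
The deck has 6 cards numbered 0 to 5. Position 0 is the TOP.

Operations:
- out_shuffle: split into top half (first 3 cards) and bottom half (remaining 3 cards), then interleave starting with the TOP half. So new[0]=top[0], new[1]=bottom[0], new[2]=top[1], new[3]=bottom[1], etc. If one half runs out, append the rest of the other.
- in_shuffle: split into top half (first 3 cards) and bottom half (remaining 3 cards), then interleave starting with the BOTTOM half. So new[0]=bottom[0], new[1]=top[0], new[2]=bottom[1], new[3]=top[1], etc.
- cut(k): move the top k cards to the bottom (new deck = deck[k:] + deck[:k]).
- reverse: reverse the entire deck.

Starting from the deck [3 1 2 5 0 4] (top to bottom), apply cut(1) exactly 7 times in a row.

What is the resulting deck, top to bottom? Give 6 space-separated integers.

After op 1 (cut(1)): [1 2 5 0 4 3]
After op 2 (cut(1)): [2 5 0 4 3 1]
After op 3 (cut(1)): [5 0 4 3 1 2]
After op 4 (cut(1)): [0 4 3 1 2 5]
After op 5 (cut(1)): [4 3 1 2 5 0]
After op 6 (cut(1)): [3 1 2 5 0 4]
After op 7 (cut(1)): [1 2 5 0 4 3]

Answer: 1 2 5 0 4 3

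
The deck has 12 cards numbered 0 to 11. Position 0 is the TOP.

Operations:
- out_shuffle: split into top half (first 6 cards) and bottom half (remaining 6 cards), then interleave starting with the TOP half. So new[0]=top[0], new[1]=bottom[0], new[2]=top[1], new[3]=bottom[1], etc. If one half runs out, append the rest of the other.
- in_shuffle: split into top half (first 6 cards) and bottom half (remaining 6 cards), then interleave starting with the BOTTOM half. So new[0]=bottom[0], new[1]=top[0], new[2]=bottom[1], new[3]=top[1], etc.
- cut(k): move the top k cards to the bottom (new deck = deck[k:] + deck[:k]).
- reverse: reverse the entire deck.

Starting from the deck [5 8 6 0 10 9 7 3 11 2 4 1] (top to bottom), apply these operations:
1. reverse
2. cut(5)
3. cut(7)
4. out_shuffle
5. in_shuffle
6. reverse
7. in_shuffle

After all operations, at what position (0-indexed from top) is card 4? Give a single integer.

After op 1 (reverse): [1 4 2 11 3 7 9 10 0 6 8 5]
After op 2 (cut(5)): [7 9 10 0 6 8 5 1 4 2 11 3]
After op 3 (cut(7)): [1 4 2 11 3 7 9 10 0 6 8 5]
After op 4 (out_shuffle): [1 9 4 10 2 0 11 6 3 8 7 5]
After op 5 (in_shuffle): [11 1 6 9 3 4 8 10 7 2 5 0]
After op 6 (reverse): [0 5 2 7 10 8 4 3 9 6 1 11]
After op 7 (in_shuffle): [4 0 3 5 9 2 6 7 1 10 11 8]
Card 4 is at position 0.

Answer: 0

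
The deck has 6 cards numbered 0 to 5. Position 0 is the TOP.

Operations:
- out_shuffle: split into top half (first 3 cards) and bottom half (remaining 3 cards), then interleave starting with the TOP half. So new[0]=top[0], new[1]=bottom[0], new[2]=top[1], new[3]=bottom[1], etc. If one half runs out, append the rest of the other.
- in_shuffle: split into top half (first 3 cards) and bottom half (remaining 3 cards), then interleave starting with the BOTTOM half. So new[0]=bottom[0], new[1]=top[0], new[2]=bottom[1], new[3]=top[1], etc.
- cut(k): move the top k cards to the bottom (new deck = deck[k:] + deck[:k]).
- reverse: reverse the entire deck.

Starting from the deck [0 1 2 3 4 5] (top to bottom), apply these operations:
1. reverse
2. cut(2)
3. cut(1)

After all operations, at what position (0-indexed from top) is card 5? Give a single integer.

Answer: 3

Derivation:
After op 1 (reverse): [5 4 3 2 1 0]
After op 2 (cut(2)): [3 2 1 0 5 4]
After op 3 (cut(1)): [2 1 0 5 4 3]
Card 5 is at position 3.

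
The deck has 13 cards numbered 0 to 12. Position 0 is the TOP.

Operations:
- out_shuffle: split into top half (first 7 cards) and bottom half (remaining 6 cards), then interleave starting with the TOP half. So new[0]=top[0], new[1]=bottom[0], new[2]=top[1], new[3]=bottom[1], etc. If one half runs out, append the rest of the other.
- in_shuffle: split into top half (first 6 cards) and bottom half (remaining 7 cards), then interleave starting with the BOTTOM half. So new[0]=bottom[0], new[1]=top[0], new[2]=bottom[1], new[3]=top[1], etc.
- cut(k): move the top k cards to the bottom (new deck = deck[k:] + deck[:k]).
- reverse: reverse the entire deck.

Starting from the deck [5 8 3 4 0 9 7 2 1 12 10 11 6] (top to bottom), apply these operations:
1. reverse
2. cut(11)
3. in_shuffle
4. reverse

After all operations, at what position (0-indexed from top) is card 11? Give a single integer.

After op 1 (reverse): [6 11 10 12 1 2 7 9 0 4 3 8 5]
After op 2 (cut(11)): [8 5 6 11 10 12 1 2 7 9 0 4 3]
After op 3 (in_shuffle): [1 8 2 5 7 6 9 11 0 10 4 12 3]
After op 4 (reverse): [3 12 4 10 0 11 9 6 7 5 2 8 1]
Card 11 is at position 5.

Answer: 5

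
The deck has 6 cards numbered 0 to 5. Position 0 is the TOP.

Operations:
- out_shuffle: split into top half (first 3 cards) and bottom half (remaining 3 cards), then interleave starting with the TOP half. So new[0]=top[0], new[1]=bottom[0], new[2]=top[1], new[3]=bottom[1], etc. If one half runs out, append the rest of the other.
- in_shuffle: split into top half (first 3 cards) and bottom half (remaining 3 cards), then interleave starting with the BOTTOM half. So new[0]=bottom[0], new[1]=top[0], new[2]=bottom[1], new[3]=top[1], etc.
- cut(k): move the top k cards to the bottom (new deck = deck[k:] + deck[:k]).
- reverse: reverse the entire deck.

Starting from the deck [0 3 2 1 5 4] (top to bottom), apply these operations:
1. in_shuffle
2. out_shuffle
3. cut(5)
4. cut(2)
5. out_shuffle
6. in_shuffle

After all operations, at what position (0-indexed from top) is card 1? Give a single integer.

After op 1 (in_shuffle): [1 0 5 3 4 2]
After op 2 (out_shuffle): [1 3 0 4 5 2]
After op 3 (cut(5)): [2 1 3 0 4 5]
After op 4 (cut(2)): [3 0 4 5 2 1]
After op 5 (out_shuffle): [3 5 0 2 4 1]
After op 6 (in_shuffle): [2 3 4 5 1 0]
Card 1 is at position 4.

Answer: 4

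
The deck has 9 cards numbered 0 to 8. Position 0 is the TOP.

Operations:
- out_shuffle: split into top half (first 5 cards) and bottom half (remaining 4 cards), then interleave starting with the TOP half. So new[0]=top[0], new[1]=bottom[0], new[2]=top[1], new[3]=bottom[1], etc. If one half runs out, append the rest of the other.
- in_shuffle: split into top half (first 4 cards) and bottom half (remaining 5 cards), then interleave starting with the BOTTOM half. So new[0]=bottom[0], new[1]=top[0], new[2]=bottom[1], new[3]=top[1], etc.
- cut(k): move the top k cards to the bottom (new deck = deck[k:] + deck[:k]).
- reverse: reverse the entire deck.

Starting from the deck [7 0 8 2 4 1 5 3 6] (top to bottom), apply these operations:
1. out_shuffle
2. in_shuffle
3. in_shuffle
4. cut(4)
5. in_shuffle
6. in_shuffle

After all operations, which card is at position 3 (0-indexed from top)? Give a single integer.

Answer: 6

Derivation:
After op 1 (out_shuffle): [7 1 0 5 8 3 2 6 4]
After op 2 (in_shuffle): [8 7 3 1 2 0 6 5 4]
After op 3 (in_shuffle): [2 8 0 7 6 3 5 1 4]
After op 4 (cut(4)): [6 3 5 1 4 2 8 0 7]
After op 5 (in_shuffle): [4 6 2 3 8 5 0 1 7]
After op 6 (in_shuffle): [8 4 5 6 0 2 1 3 7]
Position 3: card 6.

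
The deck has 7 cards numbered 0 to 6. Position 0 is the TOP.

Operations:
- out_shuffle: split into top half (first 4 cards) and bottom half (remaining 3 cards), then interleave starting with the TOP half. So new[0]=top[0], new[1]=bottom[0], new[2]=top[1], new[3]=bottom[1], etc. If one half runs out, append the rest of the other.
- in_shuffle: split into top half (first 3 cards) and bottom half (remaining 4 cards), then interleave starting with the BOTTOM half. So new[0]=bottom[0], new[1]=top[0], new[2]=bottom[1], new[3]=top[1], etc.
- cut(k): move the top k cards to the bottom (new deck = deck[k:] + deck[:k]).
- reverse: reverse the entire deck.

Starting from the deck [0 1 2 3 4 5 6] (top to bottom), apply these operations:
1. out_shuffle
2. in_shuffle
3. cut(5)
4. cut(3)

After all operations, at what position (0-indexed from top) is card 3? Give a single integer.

After op 1 (out_shuffle): [0 4 1 5 2 6 3]
After op 2 (in_shuffle): [5 0 2 4 6 1 3]
After op 3 (cut(5)): [1 3 5 0 2 4 6]
After op 4 (cut(3)): [0 2 4 6 1 3 5]
Card 3 is at position 5.

Answer: 5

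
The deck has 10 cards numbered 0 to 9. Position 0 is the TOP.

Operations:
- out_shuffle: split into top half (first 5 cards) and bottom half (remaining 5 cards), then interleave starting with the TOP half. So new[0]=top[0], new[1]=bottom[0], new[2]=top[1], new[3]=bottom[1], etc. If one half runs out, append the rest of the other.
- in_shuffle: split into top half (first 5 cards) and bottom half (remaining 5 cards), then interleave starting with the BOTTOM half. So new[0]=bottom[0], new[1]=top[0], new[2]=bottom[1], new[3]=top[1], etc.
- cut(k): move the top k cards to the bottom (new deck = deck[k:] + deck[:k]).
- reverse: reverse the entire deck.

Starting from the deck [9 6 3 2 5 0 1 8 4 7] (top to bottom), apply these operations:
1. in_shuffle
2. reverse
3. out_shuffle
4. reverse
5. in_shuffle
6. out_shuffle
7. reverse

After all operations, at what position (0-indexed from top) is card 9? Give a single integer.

Answer: 8

Derivation:
After op 1 (in_shuffle): [0 9 1 6 8 3 4 2 7 5]
After op 2 (reverse): [5 7 2 4 3 8 6 1 9 0]
After op 3 (out_shuffle): [5 8 7 6 2 1 4 9 3 0]
After op 4 (reverse): [0 3 9 4 1 2 6 7 8 5]
After op 5 (in_shuffle): [2 0 6 3 7 9 8 4 5 1]
After op 6 (out_shuffle): [2 9 0 8 6 4 3 5 7 1]
After op 7 (reverse): [1 7 5 3 4 6 8 0 9 2]
Card 9 is at position 8.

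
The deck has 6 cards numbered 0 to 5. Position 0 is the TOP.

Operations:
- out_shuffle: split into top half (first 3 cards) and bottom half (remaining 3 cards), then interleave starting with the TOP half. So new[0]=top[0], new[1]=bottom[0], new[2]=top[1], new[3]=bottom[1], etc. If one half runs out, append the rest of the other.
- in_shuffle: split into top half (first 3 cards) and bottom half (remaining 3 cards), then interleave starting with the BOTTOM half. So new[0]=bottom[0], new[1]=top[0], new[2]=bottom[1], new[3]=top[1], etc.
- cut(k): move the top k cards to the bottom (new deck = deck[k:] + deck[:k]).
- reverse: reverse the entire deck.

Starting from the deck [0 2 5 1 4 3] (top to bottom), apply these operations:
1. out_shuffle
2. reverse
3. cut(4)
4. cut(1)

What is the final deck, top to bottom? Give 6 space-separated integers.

After op 1 (out_shuffle): [0 1 2 4 5 3]
After op 2 (reverse): [3 5 4 2 1 0]
After op 3 (cut(4)): [1 0 3 5 4 2]
After op 4 (cut(1)): [0 3 5 4 2 1]

Answer: 0 3 5 4 2 1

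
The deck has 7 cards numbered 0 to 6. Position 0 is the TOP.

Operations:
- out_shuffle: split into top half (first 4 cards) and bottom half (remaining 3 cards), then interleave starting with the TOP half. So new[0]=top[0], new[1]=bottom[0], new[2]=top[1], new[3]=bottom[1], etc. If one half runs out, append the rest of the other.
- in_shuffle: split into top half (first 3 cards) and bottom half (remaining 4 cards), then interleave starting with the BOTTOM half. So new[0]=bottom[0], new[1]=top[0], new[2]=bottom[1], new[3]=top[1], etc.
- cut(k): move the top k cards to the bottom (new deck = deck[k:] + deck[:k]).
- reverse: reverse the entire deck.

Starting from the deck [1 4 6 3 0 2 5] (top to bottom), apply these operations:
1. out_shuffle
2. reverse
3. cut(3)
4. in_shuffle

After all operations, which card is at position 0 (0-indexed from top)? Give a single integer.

After op 1 (out_shuffle): [1 0 4 2 6 5 3]
After op 2 (reverse): [3 5 6 2 4 0 1]
After op 3 (cut(3)): [2 4 0 1 3 5 6]
After op 4 (in_shuffle): [1 2 3 4 5 0 6]
Position 0: card 1.

Answer: 1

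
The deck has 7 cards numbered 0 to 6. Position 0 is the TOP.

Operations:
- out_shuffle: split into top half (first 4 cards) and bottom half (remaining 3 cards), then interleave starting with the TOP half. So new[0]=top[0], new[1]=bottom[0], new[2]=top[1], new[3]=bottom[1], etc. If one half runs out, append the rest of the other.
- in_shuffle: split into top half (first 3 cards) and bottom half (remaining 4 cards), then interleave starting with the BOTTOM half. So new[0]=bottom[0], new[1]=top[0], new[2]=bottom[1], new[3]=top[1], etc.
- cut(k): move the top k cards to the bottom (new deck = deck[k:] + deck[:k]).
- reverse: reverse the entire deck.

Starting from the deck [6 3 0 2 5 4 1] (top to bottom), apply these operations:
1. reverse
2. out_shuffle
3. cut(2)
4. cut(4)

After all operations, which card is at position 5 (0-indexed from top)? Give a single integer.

Answer: 5

Derivation:
After op 1 (reverse): [1 4 5 2 0 3 6]
After op 2 (out_shuffle): [1 0 4 3 5 6 2]
After op 3 (cut(2)): [4 3 5 6 2 1 0]
After op 4 (cut(4)): [2 1 0 4 3 5 6]
Position 5: card 5.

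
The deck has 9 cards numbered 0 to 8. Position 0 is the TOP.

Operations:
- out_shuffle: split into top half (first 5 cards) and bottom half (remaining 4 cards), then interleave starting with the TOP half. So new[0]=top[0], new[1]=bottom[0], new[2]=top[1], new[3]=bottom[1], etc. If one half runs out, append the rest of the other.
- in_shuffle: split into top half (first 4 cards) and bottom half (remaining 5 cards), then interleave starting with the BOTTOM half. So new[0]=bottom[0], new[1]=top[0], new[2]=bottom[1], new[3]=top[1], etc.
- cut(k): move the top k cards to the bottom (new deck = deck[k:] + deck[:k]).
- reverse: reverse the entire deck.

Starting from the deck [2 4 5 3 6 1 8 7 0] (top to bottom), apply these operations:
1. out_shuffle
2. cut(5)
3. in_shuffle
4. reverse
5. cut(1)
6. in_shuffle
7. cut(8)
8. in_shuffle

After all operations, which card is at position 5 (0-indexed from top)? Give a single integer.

After op 1 (out_shuffle): [2 1 4 8 5 7 3 0 6]
After op 2 (cut(5)): [7 3 0 6 2 1 4 8 5]
After op 3 (in_shuffle): [2 7 1 3 4 0 8 6 5]
After op 4 (reverse): [5 6 8 0 4 3 1 7 2]
After op 5 (cut(1)): [6 8 0 4 3 1 7 2 5]
After op 6 (in_shuffle): [3 6 1 8 7 0 2 4 5]
After op 7 (cut(8)): [5 3 6 1 8 7 0 2 4]
After op 8 (in_shuffle): [8 5 7 3 0 6 2 1 4]
Position 5: card 6.

Answer: 6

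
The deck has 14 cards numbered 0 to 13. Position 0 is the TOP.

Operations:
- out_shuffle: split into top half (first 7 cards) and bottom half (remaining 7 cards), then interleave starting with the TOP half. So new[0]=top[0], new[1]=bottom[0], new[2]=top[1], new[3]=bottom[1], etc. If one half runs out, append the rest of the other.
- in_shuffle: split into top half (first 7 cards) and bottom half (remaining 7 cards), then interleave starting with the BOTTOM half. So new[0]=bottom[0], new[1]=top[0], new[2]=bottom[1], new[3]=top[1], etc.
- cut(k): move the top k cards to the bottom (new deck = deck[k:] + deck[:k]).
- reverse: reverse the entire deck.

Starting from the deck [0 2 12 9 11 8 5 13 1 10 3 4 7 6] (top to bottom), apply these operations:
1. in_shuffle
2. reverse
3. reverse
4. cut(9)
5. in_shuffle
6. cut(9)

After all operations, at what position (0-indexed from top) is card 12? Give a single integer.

After op 1 (in_shuffle): [13 0 1 2 10 12 3 9 4 11 7 8 6 5]
After op 2 (reverse): [5 6 8 7 11 4 9 3 12 10 2 1 0 13]
After op 3 (reverse): [13 0 1 2 10 12 3 9 4 11 7 8 6 5]
After op 4 (cut(9)): [11 7 8 6 5 13 0 1 2 10 12 3 9 4]
After op 5 (in_shuffle): [1 11 2 7 10 8 12 6 3 5 9 13 4 0]
After op 6 (cut(9)): [5 9 13 4 0 1 11 2 7 10 8 12 6 3]
Card 12 is at position 11.

Answer: 11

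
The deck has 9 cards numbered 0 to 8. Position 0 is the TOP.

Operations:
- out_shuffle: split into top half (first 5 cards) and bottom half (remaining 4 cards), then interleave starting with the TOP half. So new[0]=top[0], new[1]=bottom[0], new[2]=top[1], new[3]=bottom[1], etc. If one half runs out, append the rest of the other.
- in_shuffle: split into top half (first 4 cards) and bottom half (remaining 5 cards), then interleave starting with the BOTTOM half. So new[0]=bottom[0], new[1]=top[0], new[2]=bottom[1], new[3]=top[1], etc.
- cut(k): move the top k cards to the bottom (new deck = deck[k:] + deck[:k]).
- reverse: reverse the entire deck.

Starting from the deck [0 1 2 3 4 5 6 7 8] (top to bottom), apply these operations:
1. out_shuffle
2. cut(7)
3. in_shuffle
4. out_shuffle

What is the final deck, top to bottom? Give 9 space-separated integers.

Answer: 1 0 8 7 6 5 4 3 2

Derivation:
After op 1 (out_shuffle): [0 5 1 6 2 7 3 8 4]
After op 2 (cut(7)): [8 4 0 5 1 6 2 7 3]
After op 3 (in_shuffle): [1 8 6 4 2 0 7 5 3]
After op 4 (out_shuffle): [1 0 8 7 6 5 4 3 2]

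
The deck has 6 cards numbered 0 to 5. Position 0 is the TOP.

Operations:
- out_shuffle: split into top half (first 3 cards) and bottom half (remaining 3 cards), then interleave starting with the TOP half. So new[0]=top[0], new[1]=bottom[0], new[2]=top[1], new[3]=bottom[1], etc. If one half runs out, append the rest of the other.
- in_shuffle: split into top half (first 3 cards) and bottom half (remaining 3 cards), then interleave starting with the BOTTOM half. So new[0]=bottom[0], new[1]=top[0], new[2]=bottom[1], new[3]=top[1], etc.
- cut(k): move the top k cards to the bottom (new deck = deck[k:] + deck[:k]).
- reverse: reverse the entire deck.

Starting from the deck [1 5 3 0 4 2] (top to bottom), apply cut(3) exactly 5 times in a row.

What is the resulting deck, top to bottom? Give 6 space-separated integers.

Answer: 0 4 2 1 5 3

Derivation:
After op 1 (cut(3)): [0 4 2 1 5 3]
After op 2 (cut(3)): [1 5 3 0 4 2]
After op 3 (cut(3)): [0 4 2 1 5 3]
After op 4 (cut(3)): [1 5 3 0 4 2]
After op 5 (cut(3)): [0 4 2 1 5 3]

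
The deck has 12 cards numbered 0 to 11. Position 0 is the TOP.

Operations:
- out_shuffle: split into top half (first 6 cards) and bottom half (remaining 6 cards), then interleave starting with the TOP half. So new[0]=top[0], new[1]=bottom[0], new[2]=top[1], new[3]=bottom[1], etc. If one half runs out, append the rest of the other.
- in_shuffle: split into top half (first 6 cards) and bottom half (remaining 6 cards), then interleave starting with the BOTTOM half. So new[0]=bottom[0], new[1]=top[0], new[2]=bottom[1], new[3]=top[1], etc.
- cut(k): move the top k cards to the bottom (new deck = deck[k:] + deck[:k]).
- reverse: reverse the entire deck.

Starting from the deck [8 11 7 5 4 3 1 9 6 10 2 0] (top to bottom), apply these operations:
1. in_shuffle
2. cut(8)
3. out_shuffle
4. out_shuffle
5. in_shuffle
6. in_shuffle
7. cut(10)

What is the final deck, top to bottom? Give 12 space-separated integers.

After op 1 (in_shuffle): [1 8 9 11 6 7 10 5 2 4 0 3]
After op 2 (cut(8)): [2 4 0 3 1 8 9 11 6 7 10 5]
After op 3 (out_shuffle): [2 9 4 11 0 6 3 7 1 10 8 5]
After op 4 (out_shuffle): [2 3 9 7 4 1 11 10 0 8 6 5]
After op 5 (in_shuffle): [11 2 10 3 0 9 8 7 6 4 5 1]
After op 6 (in_shuffle): [8 11 7 2 6 10 4 3 5 0 1 9]
After op 7 (cut(10)): [1 9 8 11 7 2 6 10 4 3 5 0]

Answer: 1 9 8 11 7 2 6 10 4 3 5 0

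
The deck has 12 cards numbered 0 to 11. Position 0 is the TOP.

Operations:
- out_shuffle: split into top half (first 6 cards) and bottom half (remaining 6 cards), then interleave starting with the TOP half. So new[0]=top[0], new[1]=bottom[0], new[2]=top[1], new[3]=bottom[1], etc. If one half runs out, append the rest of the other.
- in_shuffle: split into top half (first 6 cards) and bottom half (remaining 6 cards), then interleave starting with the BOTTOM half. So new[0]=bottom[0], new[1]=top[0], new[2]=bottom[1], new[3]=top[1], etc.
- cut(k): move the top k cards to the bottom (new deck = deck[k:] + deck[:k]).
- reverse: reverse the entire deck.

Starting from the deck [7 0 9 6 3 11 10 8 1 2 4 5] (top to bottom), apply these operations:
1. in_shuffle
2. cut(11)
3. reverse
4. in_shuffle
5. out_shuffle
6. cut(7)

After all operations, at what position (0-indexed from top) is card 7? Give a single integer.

After op 1 (in_shuffle): [10 7 8 0 1 9 2 6 4 3 5 11]
After op 2 (cut(11)): [11 10 7 8 0 1 9 2 6 4 3 5]
After op 3 (reverse): [5 3 4 6 2 9 1 0 8 7 10 11]
After op 4 (in_shuffle): [1 5 0 3 8 4 7 6 10 2 11 9]
After op 5 (out_shuffle): [1 7 5 6 0 10 3 2 8 11 4 9]
After op 6 (cut(7)): [2 8 11 4 9 1 7 5 6 0 10 3]
Card 7 is at position 6.

Answer: 6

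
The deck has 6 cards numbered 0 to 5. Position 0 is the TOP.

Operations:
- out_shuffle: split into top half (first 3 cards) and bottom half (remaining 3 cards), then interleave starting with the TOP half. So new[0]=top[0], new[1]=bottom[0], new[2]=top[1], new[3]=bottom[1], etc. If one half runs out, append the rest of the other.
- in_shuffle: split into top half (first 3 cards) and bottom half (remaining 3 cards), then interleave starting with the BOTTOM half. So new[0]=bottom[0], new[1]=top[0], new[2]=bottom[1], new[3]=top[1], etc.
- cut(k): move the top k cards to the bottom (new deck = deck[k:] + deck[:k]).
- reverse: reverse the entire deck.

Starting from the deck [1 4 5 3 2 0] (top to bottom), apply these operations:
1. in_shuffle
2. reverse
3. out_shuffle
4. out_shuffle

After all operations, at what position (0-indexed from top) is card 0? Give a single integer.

After op 1 (in_shuffle): [3 1 2 4 0 5]
After op 2 (reverse): [5 0 4 2 1 3]
After op 3 (out_shuffle): [5 2 0 1 4 3]
After op 4 (out_shuffle): [5 1 2 4 0 3]
Card 0 is at position 4.

Answer: 4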